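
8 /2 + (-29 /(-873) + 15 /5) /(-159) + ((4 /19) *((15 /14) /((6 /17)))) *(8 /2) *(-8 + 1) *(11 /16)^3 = -4952933465 /2700628992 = -1.83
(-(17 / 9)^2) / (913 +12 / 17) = -4913 / 1258173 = -0.00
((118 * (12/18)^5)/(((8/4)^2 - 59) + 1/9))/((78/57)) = -944/4563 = -0.21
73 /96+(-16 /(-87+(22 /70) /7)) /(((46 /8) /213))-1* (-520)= 3102099337 /5879904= 527.58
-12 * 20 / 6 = -40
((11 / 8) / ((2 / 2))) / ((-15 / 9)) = -33 / 40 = -0.82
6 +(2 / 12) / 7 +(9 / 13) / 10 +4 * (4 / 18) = 28591 / 4095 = 6.98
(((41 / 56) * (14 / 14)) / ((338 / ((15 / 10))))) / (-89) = -123 / 3369184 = -0.00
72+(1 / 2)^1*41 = 185 / 2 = 92.50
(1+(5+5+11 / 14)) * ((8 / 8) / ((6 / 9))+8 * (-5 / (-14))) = 10065 / 196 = 51.35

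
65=65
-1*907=-907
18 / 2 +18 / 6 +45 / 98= 1221 / 98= 12.46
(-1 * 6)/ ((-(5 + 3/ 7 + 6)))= 21/ 40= 0.52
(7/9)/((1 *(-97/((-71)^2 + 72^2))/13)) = -930475/873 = -1065.84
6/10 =0.60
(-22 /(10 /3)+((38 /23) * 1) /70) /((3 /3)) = -5294 /805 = -6.58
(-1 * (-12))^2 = 144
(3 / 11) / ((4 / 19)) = 57 / 44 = 1.30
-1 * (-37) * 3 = 111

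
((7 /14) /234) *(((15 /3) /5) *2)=1 /234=0.00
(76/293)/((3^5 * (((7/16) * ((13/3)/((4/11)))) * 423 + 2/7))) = 34048/70352799885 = 0.00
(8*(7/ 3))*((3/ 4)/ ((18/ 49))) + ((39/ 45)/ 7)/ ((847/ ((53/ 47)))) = 477909112/ 12539835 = 38.11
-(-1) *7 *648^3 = 1904684544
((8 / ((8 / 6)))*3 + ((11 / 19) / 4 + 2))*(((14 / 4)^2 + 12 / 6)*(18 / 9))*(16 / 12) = 1531 / 2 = 765.50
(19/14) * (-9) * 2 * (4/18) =-38/7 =-5.43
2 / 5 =0.40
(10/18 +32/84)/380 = 59/23940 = 0.00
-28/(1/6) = -168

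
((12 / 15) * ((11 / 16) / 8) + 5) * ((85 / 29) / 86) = 13787 / 79808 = 0.17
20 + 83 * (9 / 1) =767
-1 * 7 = -7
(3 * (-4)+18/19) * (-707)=7814.21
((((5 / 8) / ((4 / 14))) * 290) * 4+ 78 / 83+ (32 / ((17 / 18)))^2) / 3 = 176853925 / 143922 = 1228.82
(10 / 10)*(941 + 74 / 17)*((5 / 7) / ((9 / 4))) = 107140 / 357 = 300.11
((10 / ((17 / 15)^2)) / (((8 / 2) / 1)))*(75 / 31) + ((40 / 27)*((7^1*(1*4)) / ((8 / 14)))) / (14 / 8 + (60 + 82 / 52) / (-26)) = -11394188515 / 101111274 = -112.69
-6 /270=-1 /45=-0.02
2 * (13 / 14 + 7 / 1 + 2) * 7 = 139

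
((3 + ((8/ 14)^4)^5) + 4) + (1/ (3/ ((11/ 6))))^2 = 190624080426762469813/ 25852694280426288324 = 7.37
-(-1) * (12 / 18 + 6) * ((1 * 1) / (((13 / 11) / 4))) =880 / 39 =22.56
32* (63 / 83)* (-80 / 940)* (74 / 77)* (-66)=511488 / 3901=131.12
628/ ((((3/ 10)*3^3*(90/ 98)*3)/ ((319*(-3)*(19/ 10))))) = -51168.48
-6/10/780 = -1/1300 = -0.00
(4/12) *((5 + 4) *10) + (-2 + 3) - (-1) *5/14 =31.36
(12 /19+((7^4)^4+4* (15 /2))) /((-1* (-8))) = 631425680823001 /152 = 4154116321203.95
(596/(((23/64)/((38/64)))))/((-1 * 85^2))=-22648/166175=-0.14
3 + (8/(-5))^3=-137/125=-1.10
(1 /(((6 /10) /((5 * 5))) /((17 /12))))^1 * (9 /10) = 425 /8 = 53.12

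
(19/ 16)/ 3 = 19/ 48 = 0.40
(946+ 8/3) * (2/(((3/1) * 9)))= 5692/81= 70.27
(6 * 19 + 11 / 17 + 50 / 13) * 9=1066.44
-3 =-3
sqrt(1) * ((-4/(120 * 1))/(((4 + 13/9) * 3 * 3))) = -1/1470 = -0.00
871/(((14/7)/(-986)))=-429403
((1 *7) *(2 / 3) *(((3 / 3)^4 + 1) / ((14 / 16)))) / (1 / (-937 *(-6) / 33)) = 59968 / 33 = 1817.21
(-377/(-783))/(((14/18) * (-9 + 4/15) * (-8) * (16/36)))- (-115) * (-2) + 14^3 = 73771401/29344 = 2514.02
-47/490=-0.10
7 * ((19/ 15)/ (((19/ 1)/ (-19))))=-133/ 15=-8.87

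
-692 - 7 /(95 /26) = -65922 /95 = -693.92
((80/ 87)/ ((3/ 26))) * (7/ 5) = 2912/ 261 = 11.16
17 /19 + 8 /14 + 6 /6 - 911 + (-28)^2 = -16563 /133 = -124.53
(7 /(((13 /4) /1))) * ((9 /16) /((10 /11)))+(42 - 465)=-219267 /520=-421.67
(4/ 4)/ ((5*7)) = 1/ 35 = 0.03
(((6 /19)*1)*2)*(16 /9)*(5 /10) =32 /57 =0.56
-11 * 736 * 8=-64768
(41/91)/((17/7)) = 41/221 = 0.19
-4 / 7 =-0.57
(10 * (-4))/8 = -5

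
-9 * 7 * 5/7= -45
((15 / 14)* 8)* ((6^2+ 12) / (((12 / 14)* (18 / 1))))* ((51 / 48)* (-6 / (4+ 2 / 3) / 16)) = -255 / 112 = -2.28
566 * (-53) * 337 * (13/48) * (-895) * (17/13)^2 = 1307413858265/312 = 4190429032.90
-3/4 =-0.75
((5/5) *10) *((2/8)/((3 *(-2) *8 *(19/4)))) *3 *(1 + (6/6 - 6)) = 5/38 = 0.13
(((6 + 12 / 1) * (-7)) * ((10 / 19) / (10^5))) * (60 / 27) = -7 / 4750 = -0.00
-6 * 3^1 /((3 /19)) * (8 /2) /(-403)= 456 /403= 1.13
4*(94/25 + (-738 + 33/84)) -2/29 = -14897447/5075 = -2935.46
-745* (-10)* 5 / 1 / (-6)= -18625 / 3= -6208.33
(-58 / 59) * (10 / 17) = -580 / 1003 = -0.58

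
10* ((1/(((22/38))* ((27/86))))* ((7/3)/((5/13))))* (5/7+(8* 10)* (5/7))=212420/11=19310.91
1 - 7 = -6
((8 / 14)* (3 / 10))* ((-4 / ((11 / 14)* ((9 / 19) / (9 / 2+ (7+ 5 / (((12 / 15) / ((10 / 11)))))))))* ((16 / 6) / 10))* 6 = -153216 / 3025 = -50.65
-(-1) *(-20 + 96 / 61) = -1124 / 61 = -18.43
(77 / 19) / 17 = 77 / 323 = 0.24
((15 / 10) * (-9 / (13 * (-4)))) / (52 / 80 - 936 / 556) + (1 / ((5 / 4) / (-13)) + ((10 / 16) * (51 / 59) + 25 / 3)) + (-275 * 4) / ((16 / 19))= -345882947993 / 264430920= -1308.03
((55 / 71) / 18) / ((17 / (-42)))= -385 / 3621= -0.11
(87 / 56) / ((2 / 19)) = 1653 / 112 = 14.76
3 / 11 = 0.27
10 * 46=460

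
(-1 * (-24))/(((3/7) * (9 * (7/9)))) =8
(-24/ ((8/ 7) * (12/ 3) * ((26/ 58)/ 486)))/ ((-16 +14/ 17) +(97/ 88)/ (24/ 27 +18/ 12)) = 793308978/ 2050945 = 386.80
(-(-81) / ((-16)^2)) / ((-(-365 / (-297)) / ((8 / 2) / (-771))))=8019 / 6003520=0.00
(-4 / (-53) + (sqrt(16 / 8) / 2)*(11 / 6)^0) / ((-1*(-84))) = 1 / 1113 + sqrt(2) / 168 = 0.01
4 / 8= 1 / 2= 0.50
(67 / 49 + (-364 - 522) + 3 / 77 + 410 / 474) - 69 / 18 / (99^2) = -201170348807 / 227638026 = -883.73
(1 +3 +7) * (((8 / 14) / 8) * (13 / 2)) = 143 / 28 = 5.11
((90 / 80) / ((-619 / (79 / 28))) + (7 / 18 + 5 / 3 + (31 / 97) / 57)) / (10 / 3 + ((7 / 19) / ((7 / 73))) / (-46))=108758887877 / 171906471408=0.63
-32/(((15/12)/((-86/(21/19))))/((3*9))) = 1882368/35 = 53781.94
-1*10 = -10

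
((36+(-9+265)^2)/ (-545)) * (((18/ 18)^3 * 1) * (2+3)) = -65572/ 109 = -601.58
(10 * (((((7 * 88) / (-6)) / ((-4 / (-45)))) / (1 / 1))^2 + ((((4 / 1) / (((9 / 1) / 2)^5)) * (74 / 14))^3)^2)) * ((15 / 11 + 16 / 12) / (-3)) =-5921305909006604195258170046519114899257290 / 493740460612170201598069351394780451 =-11992750.00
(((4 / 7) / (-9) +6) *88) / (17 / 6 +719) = 0.72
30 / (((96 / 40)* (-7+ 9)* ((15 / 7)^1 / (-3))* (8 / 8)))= -35 / 4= -8.75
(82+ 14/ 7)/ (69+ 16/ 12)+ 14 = 3206/ 211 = 15.19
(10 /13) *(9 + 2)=110 /13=8.46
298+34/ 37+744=38588/ 37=1042.92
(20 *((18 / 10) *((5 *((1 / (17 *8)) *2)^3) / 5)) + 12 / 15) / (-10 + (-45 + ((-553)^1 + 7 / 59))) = -18554143 / 14096379600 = -0.00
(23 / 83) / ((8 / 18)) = 207 / 332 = 0.62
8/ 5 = 1.60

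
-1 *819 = -819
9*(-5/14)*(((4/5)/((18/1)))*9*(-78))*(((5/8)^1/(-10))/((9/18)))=-12.54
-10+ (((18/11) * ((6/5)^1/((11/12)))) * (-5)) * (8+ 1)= -12874/121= -106.40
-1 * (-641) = 641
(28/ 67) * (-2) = -56/ 67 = -0.84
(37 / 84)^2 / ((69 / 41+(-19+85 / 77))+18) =0.11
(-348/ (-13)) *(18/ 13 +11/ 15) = 47908/ 845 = 56.70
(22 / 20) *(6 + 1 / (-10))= 649 / 100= 6.49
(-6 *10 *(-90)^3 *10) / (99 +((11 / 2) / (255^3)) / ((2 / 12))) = 1208782237500000 / 273592693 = 4418181.73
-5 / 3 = -1.67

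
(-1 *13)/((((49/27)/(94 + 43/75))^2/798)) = -6039390927258/214375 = -28172085.96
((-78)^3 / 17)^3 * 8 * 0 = 0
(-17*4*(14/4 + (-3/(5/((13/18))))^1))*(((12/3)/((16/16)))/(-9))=12512/135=92.68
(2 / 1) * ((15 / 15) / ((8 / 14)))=7 / 2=3.50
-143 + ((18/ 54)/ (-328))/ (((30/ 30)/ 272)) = -17623/ 123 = -143.28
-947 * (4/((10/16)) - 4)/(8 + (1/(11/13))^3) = -15125484/64225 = -235.51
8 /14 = 4 /7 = 0.57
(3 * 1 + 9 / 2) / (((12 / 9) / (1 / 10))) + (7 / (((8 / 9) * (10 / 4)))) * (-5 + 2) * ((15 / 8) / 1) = -549 / 32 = -17.16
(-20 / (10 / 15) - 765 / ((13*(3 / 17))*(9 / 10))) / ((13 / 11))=-171820 / 507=-338.90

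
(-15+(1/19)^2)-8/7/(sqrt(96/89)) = -5414/361-sqrt(534)/21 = -16.10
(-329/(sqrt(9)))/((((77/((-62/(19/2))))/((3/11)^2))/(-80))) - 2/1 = -1449298/25289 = -57.31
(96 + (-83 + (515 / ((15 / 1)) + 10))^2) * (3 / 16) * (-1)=-895 / 3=-298.33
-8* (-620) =4960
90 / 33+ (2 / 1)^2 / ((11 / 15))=90 / 11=8.18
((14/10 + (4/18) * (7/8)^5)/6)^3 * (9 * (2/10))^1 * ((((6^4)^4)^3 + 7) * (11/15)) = 476146294786761432718765500000000000.00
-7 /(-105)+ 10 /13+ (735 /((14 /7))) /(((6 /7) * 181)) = 452437 /141180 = 3.20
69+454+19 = 542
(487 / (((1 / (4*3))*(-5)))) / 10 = -2922 / 25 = -116.88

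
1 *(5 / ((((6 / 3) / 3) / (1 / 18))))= 5 / 12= 0.42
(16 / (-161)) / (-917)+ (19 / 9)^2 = 53298253 / 11958597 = 4.46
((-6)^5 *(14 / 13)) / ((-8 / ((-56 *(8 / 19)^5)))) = -24970788864 / 32189287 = -775.75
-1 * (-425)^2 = -180625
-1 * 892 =-892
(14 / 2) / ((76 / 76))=7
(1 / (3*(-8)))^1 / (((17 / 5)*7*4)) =-5 / 11424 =-0.00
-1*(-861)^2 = -741321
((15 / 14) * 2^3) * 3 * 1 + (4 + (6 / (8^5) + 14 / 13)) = 45908241 / 1490944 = 30.79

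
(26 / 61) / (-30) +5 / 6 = 1499 / 1830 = 0.82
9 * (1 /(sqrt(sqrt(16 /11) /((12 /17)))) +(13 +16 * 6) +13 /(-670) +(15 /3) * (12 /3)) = 9 * 11^(1 /4) * sqrt(51) /17 +777753 /670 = 1167.71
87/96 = 29/32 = 0.91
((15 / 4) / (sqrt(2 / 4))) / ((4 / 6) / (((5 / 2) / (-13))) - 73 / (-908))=-51075*sqrt(2) / 46121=-1.57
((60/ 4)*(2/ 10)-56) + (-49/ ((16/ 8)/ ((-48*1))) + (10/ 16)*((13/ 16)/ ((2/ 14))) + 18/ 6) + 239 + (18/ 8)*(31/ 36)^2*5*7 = 1643845/ 1152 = 1426.95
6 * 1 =6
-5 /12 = -0.42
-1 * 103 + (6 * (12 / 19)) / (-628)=-307267 / 2983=-103.01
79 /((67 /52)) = 4108 /67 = 61.31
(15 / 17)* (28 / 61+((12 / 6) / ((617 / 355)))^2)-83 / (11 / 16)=-517427977024 / 4342519423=-119.15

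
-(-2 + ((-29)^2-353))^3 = -114791256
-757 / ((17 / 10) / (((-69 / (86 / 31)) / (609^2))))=2698705 / 90371337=0.03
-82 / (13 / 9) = -738 / 13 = -56.77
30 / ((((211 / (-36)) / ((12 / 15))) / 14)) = -12096 / 211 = -57.33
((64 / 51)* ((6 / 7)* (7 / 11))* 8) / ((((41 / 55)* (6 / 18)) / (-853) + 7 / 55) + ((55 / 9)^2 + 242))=353756160 / 18054480233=0.02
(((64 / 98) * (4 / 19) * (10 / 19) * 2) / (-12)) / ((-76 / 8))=1280 / 1008273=0.00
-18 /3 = -6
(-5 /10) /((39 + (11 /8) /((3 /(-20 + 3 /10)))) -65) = 120 /8407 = 0.01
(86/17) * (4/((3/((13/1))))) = 87.69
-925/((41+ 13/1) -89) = 185/7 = 26.43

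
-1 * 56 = -56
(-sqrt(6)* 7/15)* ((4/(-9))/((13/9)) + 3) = -49* sqrt(6)/39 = -3.08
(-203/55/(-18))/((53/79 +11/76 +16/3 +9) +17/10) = 609406/50074761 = 0.01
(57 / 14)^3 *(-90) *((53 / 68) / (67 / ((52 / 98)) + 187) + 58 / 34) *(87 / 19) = -47514.99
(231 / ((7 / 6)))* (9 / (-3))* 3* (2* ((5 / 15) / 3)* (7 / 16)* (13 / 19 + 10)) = -140679 / 76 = -1851.04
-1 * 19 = -19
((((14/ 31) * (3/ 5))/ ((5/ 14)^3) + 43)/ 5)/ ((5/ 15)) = 2845119/ 96875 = 29.37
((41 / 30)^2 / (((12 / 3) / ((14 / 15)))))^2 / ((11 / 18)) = 138462289 / 445500000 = 0.31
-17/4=-4.25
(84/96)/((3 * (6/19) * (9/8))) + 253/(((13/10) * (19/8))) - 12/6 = 3231703/40014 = 80.76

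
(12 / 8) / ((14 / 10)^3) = 0.55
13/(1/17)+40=261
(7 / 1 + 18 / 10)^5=52773.19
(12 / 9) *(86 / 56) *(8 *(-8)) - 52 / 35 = -1988 / 15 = -132.53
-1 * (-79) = 79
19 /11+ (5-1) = 63 /11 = 5.73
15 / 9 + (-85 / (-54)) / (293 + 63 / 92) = 1.67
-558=-558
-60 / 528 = -5 / 44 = -0.11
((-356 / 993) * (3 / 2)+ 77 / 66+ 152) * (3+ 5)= 1212484 / 993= 1221.03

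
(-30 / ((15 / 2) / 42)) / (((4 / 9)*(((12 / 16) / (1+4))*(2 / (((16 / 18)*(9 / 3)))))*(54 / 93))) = -17360 / 3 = -5786.67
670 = 670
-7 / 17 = -0.41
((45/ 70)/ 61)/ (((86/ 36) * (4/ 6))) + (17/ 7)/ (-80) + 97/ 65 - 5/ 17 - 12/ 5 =-1.23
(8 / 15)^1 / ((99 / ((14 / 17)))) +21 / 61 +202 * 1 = 311605867 / 1539945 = 202.35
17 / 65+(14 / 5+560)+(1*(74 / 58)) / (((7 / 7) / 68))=649.82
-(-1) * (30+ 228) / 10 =129 / 5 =25.80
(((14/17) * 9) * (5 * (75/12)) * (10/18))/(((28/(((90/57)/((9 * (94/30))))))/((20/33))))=78125/500973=0.16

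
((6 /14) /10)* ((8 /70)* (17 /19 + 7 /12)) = 0.01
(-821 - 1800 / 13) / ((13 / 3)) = -37419 / 169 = -221.41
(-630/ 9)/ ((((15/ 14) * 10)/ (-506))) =49588/ 15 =3305.87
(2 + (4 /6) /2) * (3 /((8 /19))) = 133 /8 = 16.62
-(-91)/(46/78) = 3549/23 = 154.30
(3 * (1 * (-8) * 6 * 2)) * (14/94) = -2016/47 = -42.89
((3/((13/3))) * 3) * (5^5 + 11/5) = 422172/65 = 6494.95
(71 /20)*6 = 213 /10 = 21.30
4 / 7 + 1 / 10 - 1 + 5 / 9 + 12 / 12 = 773 / 630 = 1.23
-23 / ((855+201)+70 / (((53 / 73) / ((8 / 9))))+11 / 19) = -208449 / 10352495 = -0.02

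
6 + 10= 16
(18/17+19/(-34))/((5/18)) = 1.80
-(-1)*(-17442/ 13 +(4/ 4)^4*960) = -4962/ 13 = -381.69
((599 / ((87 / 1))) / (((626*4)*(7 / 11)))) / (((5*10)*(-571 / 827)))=-5449103 / 43536922800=-0.00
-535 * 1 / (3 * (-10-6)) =535 / 48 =11.15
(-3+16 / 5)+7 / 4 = 39 / 20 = 1.95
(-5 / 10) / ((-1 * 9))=0.06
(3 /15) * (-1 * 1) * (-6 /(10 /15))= 9 /5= 1.80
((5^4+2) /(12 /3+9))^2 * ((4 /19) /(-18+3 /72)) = -1986336 /72839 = -27.27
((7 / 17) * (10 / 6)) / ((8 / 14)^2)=1715 / 816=2.10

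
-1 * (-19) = 19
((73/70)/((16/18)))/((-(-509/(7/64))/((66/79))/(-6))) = -65043/51470080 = -0.00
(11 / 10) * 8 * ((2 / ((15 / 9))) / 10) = 132 / 125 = 1.06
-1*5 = -5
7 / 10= 0.70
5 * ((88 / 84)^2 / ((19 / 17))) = 41140 / 8379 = 4.91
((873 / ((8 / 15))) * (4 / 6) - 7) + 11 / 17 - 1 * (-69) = 78465 / 68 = 1153.90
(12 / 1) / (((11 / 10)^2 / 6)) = 7200 / 121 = 59.50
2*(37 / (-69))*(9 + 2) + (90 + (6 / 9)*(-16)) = 4660 / 69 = 67.54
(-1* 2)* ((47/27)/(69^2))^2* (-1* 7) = 30926/16524331209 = 0.00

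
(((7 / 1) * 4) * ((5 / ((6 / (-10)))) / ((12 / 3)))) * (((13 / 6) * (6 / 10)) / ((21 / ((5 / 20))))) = -65 / 72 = -0.90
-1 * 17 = -17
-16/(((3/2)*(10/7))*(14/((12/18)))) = -16/45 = -0.36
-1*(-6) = 6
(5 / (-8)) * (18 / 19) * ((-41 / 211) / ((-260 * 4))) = -369 / 3335488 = -0.00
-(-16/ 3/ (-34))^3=-512/ 132651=-0.00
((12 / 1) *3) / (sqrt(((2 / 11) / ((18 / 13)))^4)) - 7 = 351653 / 169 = 2080.79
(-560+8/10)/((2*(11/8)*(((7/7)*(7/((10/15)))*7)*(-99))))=7456/266805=0.03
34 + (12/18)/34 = 1735/51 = 34.02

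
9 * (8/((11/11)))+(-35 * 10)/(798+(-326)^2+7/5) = 72.00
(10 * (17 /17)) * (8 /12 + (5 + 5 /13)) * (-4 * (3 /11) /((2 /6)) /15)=-1888 /143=-13.20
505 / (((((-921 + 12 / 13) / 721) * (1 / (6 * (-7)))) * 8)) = 2077.60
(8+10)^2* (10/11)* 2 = 6480/11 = 589.09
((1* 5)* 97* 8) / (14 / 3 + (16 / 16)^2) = 11640 / 17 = 684.71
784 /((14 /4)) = 224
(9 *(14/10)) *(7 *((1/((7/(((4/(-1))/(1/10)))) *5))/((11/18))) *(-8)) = 72576/55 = 1319.56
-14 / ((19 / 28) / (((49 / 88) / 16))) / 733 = -2401 / 2451152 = -0.00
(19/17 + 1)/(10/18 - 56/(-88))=1782/1003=1.78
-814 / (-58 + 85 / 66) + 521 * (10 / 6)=882.69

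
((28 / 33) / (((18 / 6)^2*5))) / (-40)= -7 / 14850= -0.00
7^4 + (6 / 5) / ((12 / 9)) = 24019 / 10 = 2401.90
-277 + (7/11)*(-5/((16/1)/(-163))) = -43047/176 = -244.59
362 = 362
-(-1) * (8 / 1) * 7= 56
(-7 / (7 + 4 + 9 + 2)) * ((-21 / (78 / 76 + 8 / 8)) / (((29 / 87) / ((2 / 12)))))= 1.65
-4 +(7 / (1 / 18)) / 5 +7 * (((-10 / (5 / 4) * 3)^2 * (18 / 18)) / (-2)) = -9974 / 5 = -1994.80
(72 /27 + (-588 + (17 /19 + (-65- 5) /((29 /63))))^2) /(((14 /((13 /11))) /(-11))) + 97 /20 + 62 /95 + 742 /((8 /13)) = -32269741884253 /63756210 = -506142.73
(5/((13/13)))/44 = 5/44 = 0.11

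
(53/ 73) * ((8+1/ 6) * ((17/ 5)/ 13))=44149/ 28470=1.55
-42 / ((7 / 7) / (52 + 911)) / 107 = -378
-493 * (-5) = 2465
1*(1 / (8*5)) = 1 / 40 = 0.02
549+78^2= 6633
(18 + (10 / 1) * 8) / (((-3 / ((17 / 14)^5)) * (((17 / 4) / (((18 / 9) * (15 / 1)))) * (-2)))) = 304.38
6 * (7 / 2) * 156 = 3276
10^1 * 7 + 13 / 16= 1133 / 16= 70.81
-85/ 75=-17/ 15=-1.13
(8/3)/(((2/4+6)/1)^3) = 64/6591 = 0.01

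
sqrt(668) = 2 *sqrt(167) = 25.85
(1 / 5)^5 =1 / 3125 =0.00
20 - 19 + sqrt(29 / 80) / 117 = sqrt(145) / 2340 + 1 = 1.01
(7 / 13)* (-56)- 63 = -1211 / 13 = -93.15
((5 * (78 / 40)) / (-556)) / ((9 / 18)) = -39 / 1112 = -0.04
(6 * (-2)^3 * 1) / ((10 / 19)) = -456 / 5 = -91.20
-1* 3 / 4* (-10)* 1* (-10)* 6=-450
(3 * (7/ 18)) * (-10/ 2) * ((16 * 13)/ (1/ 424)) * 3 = -1543360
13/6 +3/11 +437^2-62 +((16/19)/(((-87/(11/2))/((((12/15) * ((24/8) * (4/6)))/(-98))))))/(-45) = 190909.44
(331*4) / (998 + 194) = 331 / 298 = 1.11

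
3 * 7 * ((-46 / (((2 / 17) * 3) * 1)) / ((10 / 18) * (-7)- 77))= 3519 / 104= 33.84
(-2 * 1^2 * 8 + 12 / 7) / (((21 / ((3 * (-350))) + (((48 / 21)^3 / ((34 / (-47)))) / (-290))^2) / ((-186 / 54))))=-633163304165000 / 215656767297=-2935.98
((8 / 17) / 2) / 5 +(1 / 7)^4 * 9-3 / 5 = -112082 / 204085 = -0.55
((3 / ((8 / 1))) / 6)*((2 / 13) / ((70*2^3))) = 1 / 58240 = 0.00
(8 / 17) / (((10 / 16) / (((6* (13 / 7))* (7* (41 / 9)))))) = 68224 / 255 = 267.55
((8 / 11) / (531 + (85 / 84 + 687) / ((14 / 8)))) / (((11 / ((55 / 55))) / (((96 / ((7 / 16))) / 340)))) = 32256 / 698608625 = 0.00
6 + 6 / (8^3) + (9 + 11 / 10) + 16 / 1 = 41103 / 1280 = 32.11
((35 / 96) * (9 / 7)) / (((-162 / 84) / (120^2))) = -3500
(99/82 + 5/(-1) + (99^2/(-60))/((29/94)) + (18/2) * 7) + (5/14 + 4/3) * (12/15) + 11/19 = -1110929816/2372055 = -468.34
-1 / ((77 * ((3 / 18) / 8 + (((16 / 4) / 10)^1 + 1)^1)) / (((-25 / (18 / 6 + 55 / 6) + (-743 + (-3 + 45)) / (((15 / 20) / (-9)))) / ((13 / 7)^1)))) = -147342240 / 3559699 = -41.39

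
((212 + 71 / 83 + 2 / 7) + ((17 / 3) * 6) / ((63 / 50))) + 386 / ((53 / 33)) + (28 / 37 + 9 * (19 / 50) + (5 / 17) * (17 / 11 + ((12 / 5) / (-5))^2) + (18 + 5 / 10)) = 120722640049516 / 239688862875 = 503.66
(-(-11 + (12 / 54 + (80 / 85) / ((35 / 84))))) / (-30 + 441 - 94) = 6517 / 242505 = 0.03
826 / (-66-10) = -413 / 38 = -10.87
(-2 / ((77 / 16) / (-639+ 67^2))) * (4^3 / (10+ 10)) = -5120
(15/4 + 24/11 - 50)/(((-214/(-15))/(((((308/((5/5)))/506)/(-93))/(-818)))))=-67865/2745865672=-0.00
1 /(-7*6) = -1 /42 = -0.02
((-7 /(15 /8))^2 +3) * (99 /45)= 41921 /1125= 37.26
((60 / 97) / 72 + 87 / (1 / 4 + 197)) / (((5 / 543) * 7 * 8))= 12457687 / 14286160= 0.87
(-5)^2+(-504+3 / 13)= -6224 / 13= -478.77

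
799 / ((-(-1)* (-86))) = -9.29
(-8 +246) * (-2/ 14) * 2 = -68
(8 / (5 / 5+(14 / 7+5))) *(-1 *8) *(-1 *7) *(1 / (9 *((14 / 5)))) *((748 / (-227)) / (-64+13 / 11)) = 164560 / 1411713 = 0.12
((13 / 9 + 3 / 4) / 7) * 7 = 79 / 36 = 2.19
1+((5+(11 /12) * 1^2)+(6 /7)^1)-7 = 65 /84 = 0.77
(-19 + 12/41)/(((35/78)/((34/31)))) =-2034084/44485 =-45.73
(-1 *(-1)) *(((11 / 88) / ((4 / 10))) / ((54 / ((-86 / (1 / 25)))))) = -5375 / 432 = -12.44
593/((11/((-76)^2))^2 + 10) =19783770368/333621881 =59.30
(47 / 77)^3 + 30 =30.23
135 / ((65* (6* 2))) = 9 / 52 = 0.17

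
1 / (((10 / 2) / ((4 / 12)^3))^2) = 1 / 18225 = 0.00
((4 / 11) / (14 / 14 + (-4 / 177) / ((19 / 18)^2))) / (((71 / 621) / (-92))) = -4867417872 / 16297127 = -298.67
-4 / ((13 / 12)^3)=-6912 / 2197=-3.15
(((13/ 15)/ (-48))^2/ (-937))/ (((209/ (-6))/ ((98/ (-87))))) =-8281/ 736018747200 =-0.00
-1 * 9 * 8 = -72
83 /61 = 1.36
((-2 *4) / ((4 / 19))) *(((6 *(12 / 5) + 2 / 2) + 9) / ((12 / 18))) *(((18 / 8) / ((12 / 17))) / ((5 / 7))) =-1241289 / 200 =-6206.44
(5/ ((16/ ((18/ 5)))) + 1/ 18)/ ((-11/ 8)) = -85/ 99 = -0.86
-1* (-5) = 5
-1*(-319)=319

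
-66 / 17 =-3.88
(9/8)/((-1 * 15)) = -3/40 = -0.08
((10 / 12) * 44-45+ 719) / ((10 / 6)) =2132 / 5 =426.40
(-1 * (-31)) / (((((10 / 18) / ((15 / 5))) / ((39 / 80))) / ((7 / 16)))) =228501 / 6400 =35.70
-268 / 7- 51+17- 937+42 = -6771 / 7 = -967.29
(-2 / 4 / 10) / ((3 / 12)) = -1 / 5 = -0.20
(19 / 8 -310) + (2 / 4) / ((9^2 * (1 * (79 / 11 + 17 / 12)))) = -75417169 / 245160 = -307.62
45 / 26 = 1.73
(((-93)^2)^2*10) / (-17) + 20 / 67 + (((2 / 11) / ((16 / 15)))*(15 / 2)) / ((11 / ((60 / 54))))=-48515660689065 / 1102552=-44003058.98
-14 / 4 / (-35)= 1 / 10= 0.10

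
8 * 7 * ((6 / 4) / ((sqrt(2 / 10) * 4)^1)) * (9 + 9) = 378 * sqrt(5) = 845.23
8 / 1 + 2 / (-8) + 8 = 63 / 4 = 15.75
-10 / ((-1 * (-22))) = -5 / 11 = -0.45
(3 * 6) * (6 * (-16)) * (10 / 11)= -17280 / 11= -1570.91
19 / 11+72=811 / 11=73.73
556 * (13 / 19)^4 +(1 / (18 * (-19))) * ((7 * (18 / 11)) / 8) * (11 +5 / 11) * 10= 3827815577 / 31537682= 121.37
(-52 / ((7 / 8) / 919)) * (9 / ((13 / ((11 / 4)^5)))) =-1332052821 / 224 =-5946664.38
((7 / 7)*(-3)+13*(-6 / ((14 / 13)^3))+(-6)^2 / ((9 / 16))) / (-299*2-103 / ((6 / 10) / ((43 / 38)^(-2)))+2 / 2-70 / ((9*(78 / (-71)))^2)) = 453547110159 / 228710743763446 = 0.00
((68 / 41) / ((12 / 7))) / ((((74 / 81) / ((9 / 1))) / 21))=607257 / 3034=200.15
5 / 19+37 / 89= 1148 / 1691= 0.68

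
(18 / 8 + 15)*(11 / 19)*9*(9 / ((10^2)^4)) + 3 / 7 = 0.43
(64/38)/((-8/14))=-56/19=-2.95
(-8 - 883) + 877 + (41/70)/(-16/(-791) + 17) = -1880187/134630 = -13.97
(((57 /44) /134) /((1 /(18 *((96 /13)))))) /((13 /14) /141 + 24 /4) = 24303888 /113601917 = 0.21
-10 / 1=-10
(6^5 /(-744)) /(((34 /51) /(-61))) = 29646 /31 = 956.32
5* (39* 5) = 975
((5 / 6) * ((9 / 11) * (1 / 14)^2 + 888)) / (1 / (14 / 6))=3190895 / 1848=1726.67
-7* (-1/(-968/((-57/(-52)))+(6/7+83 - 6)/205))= -0.01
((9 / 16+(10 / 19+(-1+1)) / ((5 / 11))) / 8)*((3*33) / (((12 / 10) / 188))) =4055865 / 1216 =3335.42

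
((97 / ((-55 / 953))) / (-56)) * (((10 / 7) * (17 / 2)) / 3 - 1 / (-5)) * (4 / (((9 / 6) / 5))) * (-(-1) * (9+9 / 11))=494744232 / 29645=16688.96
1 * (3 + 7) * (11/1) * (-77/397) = -8470/397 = -21.34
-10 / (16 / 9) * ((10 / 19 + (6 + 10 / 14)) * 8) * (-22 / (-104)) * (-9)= 4290165 / 6916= 620.32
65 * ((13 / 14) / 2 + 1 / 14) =975 / 28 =34.82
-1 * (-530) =530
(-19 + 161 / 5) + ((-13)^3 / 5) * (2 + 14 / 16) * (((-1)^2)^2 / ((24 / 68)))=-855859 / 240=-3566.08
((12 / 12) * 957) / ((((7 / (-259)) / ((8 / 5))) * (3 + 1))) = -70818 / 5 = -14163.60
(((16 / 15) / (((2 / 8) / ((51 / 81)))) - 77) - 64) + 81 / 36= -220423 / 1620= -136.06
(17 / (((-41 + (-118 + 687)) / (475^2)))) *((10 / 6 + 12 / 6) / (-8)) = -3835625 / 1152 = -3329.54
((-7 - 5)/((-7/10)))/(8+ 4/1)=10/7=1.43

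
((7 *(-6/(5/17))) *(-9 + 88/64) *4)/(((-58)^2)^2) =21777/56582480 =0.00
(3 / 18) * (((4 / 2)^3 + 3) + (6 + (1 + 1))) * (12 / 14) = 19 / 7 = 2.71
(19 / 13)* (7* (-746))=-7632.15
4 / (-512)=-1 / 128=-0.01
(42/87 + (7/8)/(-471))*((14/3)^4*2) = 504680596/1106379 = 456.16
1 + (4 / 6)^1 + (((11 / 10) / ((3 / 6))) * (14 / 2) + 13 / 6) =19.23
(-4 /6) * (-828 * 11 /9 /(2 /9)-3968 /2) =13076 /3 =4358.67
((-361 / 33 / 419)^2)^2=16983563041 / 36552059447593041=0.00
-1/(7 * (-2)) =1/14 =0.07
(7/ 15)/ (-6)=-7/ 90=-0.08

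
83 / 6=13.83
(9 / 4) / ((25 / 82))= 369 / 50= 7.38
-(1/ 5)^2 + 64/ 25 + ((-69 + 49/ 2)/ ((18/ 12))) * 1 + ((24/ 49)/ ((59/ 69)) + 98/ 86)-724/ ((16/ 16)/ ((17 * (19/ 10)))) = -218268463813/ 9323475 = -23410.63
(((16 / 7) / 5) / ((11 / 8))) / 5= 128 / 1925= 0.07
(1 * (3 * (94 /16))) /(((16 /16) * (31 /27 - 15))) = -3807 /2992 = -1.27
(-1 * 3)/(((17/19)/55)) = -3135/17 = -184.41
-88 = -88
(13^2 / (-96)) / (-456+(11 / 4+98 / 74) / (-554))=1732081 / 448667460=0.00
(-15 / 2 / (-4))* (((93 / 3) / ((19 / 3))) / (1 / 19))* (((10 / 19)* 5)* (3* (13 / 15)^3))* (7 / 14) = 448.07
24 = 24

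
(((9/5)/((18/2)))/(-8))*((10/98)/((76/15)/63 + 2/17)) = -2295/178192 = -0.01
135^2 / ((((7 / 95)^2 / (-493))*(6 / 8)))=-108118597500 / 49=-2206501989.80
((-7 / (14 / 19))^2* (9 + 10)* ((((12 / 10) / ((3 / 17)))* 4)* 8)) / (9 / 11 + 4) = 20522128 / 265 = 77441.99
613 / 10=61.30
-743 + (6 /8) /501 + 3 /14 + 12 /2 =-3445203 /4676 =-736.78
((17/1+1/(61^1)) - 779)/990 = -0.77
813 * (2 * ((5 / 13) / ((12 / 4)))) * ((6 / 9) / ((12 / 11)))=14905 / 117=127.39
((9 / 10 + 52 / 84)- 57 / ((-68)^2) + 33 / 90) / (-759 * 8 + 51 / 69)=-0.00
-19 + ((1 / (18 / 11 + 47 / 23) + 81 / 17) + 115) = 1599104 / 15827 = 101.04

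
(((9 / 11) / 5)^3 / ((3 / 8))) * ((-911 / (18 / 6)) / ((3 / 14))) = -2754864 / 166375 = -16.56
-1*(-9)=9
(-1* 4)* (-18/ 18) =4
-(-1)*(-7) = -7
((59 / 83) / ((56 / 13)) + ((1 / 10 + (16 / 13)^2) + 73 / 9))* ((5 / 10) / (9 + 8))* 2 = 0.58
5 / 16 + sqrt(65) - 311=-4971 / 16 + sqrt(65)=-302.63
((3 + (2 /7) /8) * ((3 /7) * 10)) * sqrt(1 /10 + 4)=26.34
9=9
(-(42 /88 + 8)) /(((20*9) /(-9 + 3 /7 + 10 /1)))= -373 /5544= -0.07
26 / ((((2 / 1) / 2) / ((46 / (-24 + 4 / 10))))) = -50.68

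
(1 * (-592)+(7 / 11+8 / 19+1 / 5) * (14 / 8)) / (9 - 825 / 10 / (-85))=-20955577 / 354255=-59.15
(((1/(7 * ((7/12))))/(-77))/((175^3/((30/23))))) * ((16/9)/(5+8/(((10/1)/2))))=-128/613907188125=-0.00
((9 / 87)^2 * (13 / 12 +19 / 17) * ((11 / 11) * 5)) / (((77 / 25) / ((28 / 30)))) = 11225 / 314534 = 0.04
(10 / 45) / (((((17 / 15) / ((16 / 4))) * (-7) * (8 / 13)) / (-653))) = 42445 / 357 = 118.89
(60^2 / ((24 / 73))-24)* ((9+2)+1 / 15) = 604572 / 5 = 120914.40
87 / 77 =1.13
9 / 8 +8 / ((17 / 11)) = 857 / 136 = 6.30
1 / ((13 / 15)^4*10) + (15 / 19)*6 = 5333355 / 1085318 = 4.91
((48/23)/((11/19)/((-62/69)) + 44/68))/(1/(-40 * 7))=-53829888/253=-212766.36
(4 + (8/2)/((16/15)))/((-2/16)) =-62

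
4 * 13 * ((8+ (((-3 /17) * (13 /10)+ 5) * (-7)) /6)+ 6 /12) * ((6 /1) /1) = 77818 /85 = 915.51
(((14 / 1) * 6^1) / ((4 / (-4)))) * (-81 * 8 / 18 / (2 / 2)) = 3024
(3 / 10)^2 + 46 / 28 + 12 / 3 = 4013 / 700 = 5.73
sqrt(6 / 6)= 1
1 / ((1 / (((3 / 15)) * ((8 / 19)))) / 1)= 8 / 95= 0.08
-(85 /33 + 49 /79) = -8332 /2607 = -3.20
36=36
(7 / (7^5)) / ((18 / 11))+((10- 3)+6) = 561845 / 43218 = 13.00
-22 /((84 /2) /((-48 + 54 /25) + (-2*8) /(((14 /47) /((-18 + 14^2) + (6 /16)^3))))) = 1183929263 /235200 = 5033.71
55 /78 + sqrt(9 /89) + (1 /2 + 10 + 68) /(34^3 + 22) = 3 * sqrt(89) /89 + 2169053 /3067428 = 1.03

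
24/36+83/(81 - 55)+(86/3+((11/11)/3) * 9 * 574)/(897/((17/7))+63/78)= 109602895/12761658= 8.59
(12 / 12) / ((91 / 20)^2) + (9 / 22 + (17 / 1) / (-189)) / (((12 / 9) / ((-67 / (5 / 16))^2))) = 225505509968 / 20495475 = 11002.70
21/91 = 3/13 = 0.23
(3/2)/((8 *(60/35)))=7/64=0.11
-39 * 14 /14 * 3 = -117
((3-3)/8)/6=0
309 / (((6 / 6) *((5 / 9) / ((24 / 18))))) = 3708 / 5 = 741.60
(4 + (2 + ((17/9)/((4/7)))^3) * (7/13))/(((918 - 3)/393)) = 1948678579/184991040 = 10.53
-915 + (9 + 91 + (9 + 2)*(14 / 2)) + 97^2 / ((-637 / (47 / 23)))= -11254661 / 14651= -768.18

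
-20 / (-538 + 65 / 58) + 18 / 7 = 568622 / 217973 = 2.61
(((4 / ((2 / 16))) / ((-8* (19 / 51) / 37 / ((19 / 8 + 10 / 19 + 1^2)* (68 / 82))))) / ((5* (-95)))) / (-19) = -19022847 / 133579025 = -0.14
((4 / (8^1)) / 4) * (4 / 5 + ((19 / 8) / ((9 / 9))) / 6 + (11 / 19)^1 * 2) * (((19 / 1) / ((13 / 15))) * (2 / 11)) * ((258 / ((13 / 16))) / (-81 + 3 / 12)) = -2769114 / 600457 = -4.61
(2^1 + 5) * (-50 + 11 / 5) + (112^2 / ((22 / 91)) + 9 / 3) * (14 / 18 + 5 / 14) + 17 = 36900937 / 630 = 58572.92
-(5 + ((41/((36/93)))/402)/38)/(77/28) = -917831/504108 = -1.82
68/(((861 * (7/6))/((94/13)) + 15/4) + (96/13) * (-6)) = 83096/120199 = 0.69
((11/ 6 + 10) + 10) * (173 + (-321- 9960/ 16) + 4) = -16735.25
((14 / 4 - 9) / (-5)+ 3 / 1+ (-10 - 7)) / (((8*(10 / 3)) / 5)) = -387 / 160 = -2.42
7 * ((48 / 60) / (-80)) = -7 / 100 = -0.07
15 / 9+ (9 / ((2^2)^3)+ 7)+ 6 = 2843 / 192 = 14.81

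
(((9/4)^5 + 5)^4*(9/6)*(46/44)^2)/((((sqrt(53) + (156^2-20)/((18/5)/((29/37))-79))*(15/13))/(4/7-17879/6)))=204300242.24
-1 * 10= -10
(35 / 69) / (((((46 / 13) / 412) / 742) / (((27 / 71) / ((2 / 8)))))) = 2503715760 / 37559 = 66660.87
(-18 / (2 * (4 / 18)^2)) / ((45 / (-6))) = 243 / 10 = 24.30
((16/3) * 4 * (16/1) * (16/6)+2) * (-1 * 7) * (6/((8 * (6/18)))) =-28735/2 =-14367.50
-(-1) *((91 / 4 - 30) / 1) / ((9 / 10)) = -145 / 18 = -8.06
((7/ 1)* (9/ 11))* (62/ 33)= 1302/ 121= 10.76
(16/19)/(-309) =-16/5871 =-0.00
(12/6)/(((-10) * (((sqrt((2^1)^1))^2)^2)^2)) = -1/80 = -0.01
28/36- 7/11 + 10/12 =0.97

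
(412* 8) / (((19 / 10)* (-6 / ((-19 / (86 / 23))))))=189520 / 129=1469.15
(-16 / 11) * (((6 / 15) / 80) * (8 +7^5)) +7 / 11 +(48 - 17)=-4986 / 55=-90.65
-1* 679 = -679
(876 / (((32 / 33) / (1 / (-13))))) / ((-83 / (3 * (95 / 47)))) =2059695 / 405704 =5.08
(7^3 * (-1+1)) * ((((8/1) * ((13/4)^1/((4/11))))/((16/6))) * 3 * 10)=0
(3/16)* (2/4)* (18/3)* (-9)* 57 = -4617/16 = -288.56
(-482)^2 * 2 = 464648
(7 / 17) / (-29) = -7 / 493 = -0.01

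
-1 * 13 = -13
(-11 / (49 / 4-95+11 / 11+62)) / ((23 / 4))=176 / 1817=0.10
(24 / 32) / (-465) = -1 / 620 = -0.00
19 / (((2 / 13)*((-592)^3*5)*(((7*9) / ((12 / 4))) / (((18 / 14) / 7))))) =-741 / 711638179840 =-0.00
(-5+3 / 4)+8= 15 / 4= 3.75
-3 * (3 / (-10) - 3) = 99 / 10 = 9.90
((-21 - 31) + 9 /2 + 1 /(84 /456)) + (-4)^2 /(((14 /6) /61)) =5267 /14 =376.21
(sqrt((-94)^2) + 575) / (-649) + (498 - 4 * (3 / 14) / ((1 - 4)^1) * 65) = 2342101 / 4543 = 515.54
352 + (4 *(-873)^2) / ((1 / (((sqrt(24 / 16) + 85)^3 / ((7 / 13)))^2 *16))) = 109802319369280452720 *sqrt(6) / 49 + 3118597833262673080264 / 49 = 69133826291663841444.57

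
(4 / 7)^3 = 0.19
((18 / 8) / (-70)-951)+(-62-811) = -510729 / 280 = -1824.03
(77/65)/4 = 77/260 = 0.30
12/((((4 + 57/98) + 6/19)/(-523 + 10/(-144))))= -35062391/27357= -1281.66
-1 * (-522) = 522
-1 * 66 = -66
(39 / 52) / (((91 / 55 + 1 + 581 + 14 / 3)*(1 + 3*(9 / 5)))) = 2475 / 12425344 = 0.00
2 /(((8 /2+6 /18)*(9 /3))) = 2 /13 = 0.15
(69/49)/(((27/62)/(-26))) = -37076/441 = -84.07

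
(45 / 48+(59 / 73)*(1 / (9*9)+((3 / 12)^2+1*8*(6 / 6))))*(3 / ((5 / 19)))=1341647 / 15768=85.09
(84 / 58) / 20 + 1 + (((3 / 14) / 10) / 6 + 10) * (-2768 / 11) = -2516.19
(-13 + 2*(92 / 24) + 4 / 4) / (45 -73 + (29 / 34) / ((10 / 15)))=884 / 5451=0.16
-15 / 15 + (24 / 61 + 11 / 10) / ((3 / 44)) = 19127 / 915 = 20.90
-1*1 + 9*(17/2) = 151/2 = 75.50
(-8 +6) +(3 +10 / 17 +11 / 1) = 214 / 17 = 12.59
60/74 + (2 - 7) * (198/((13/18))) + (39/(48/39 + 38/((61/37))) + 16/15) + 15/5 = -63174426527/46305870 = -1364.29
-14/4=-7/2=-3.50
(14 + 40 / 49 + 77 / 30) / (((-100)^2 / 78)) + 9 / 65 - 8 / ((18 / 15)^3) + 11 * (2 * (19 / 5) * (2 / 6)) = 20218358339 / 859950000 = 23.51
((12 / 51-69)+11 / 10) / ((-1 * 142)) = 11503 / 24140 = 0.48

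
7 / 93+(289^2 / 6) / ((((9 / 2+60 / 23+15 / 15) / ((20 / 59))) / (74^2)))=2173989319003 / 682217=3186653.69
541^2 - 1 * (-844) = 293525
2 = 2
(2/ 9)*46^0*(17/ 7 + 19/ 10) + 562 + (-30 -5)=55436/ 105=527.96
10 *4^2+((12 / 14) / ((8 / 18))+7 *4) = 2659 / 14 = 189.93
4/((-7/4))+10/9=-74/63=-1.17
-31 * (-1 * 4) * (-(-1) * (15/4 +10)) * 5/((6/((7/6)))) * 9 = 59675/4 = 14918.75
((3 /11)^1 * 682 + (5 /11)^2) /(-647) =-22531 /78287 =-0.29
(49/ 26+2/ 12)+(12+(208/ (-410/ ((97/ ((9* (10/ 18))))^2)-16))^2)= 13628623586092/ 84027808917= 162.19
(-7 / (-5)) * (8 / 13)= 56 / 65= 0.86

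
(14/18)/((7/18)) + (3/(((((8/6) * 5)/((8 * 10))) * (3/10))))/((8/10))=152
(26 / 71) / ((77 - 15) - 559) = -26 / 35287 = -0.00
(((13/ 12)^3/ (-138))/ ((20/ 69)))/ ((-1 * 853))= 2197/ 58959360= 0.00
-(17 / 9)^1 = -17 / 9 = -1.89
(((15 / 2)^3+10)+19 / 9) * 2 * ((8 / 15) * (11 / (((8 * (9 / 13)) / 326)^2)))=1543344668437 / 87480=17642257.30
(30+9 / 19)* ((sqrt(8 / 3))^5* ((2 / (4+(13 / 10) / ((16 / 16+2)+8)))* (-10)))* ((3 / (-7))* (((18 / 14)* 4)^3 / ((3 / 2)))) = 66790.79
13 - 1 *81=-68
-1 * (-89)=89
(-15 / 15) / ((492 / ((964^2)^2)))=-215897763904 / 123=-1755266373.20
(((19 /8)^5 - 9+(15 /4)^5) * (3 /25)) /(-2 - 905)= -79443561 /743014400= -0.11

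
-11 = -11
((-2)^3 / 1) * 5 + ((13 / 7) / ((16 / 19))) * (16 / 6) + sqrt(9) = -1307 / 42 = -31.12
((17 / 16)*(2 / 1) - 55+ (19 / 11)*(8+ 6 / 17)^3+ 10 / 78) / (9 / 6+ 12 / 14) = 112589299291 / 278213364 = 404.69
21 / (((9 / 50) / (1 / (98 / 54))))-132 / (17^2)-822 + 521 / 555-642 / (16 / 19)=-13649295071 / 8982120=-1519.61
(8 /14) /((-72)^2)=1 /9072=0.00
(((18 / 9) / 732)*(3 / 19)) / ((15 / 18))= 3 / 5795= 0.00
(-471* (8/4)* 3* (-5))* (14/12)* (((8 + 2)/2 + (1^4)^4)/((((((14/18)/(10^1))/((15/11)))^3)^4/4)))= 2071130074947849198955078125000000000000000/6205698360280511949703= 333746494706234693466.23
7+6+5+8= 26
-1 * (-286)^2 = -81796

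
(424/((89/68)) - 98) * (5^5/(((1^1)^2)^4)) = 62843750/89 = 706109.55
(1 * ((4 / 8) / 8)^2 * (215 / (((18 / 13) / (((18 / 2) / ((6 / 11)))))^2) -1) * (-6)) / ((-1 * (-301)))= -4396391 / 1849344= -2.38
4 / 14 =2 / 7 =0.29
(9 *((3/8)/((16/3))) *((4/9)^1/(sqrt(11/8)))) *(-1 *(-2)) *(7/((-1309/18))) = -81 *sqrt(22)/8228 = -0.05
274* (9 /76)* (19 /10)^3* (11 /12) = 1632081 /8000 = 204.01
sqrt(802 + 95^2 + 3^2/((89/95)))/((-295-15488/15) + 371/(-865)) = -2595 * sqrt(77915762)/306699518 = -0.07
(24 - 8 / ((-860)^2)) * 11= 24406789 / 92450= 264.00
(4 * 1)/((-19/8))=-32/19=-1.68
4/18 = 2/9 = 0.22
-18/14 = -9/7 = -1.29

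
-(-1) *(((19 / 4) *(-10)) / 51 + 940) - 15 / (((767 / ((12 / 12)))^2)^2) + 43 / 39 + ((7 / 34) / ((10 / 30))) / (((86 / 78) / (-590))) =925414925153450657 / 1517924193827106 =609.66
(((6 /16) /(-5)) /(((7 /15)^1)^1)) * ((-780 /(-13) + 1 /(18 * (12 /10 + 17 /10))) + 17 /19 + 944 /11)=-1000511 /42427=-23.58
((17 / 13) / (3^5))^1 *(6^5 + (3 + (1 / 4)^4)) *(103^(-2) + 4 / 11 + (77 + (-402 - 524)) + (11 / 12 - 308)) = -54791568938571175 / 1132499377152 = -48381.10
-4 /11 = -0.36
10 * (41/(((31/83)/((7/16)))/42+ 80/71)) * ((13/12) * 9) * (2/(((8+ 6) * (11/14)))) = 6925836645/10930568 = 633.62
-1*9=-9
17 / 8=2.12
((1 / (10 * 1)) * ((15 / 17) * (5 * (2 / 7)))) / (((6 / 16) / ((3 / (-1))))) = -120 / 119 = -1.01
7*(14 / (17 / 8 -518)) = -784 / 4127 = -0.19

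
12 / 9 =4 / 3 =1.33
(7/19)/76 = 7/1444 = 0.00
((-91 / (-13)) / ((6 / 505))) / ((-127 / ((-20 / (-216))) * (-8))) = 17675 / 329184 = 0.05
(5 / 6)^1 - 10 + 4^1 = -5.17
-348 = -348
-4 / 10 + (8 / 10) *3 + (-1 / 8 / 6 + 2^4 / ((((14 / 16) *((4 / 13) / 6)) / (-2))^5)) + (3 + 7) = -2270566302910951 / 806736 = -2814509706.91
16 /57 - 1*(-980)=55876 /57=980.28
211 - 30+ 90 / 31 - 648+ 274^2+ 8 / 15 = 34694783 / 465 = 74612.44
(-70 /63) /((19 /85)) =-850 /171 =-4.97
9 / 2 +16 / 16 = 11 / 2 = 5.50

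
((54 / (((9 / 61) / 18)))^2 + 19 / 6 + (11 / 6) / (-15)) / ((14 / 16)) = 2232089848 / 45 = 49601996.62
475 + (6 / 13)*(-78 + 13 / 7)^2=154393 / 49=3150.88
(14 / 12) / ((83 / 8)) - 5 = -1217 / 249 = -4.89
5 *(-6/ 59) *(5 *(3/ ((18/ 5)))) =-125/ 59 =-2.12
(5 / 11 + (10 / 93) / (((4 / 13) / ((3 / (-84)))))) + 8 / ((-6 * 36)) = 0.41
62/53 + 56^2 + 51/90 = 4989001/1590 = 3137.74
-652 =-652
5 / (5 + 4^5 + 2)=5 / 1031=0.00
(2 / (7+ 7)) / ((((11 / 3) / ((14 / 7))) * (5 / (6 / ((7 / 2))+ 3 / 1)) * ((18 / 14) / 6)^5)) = 21952 / 135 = 162.61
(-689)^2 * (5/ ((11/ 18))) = 42724890/ 11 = 3884080.91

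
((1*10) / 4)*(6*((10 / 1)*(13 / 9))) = 650 / 3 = 216.67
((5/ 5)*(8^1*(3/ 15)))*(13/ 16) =13/ 10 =1.30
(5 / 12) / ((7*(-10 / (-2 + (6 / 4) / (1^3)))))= 1 / 336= 0.00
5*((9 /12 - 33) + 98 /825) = -106033 /660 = -160.66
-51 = -51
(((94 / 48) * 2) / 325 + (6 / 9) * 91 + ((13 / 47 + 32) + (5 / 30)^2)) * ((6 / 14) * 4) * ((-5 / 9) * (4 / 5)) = -29217944 / 412425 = -70.84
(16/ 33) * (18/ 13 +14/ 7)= 64/ 39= 1.64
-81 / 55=-1.47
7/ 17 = 0.41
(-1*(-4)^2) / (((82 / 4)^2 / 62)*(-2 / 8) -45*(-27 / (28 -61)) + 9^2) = -174592 / 463621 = -0.38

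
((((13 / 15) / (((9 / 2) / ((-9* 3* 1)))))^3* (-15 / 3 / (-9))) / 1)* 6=-35152 / 75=-468.69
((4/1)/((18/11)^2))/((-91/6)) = -242/2457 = -0.10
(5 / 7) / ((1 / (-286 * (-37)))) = 52910 / 7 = 7558.57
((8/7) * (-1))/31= -8/217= -0.04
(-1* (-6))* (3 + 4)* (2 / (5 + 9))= 6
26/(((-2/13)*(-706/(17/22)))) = 2873/15532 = 0.18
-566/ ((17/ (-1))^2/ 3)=-1698/ 289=-5.88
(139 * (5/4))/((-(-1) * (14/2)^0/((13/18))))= 9035/72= 125.49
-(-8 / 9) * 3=8 / 3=2.67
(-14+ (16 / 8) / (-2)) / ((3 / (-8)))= 40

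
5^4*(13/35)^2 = 4225/49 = 86.22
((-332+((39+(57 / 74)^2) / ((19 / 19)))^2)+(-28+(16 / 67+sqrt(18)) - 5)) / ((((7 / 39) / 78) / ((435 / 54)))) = 73515 * sqrt(2) / 7+59220886167575795 / 14063704144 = 4225754.72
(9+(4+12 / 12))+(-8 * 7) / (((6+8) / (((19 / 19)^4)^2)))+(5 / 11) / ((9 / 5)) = 1015 / 99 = 10.25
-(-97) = 97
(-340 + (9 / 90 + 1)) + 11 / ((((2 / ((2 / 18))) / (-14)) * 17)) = -519287 / 1530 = -339.40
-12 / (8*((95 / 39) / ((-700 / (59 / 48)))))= 393120 / 1121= 350.69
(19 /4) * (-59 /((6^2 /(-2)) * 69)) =1121 /4968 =0.23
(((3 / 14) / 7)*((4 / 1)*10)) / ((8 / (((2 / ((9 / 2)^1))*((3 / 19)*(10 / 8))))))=25 / 1862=0.01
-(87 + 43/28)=-2479/28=-88.54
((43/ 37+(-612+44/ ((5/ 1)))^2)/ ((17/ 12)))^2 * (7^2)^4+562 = 94032586781765098939040146/ 247275625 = 380274387262250773.56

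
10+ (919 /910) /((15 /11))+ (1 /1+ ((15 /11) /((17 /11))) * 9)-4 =3638953 /232050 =15.68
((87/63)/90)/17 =0.00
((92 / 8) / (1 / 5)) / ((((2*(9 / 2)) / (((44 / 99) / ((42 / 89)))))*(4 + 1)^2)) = 2047 / 8505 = 0.24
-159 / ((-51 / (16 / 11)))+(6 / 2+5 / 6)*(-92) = -195302 / 561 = -348.13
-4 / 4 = -1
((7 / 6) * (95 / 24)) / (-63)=-95 / 1296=-0.07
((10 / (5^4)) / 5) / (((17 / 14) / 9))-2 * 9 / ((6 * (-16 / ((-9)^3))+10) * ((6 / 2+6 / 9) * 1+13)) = -2168001 / 26158750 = -0.08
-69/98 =-0.70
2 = 2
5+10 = 15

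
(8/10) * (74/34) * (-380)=-661.65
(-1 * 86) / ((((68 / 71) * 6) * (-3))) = 3053 / 612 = 4.99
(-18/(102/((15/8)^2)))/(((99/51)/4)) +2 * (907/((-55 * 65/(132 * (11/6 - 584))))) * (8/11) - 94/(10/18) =1612341947/57200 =28187.80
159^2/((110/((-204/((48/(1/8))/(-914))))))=196408089/1760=111595.51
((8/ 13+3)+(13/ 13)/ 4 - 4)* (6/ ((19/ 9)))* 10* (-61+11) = 47250/ 247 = 191.30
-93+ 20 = -73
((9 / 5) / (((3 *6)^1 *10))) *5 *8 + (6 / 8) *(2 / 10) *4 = 1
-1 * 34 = -34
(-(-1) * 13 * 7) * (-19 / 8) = -1729 / 8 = -216.12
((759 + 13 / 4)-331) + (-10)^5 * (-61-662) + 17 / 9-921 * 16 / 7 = 18219178655 / 252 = 72298328.00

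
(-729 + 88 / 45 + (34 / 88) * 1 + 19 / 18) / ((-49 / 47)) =67524571 / 97020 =695.99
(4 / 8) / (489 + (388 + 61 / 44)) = 22 / 38649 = 0.00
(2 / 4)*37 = 37 / 2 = 18.50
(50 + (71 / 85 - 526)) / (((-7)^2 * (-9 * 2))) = 13463 / 24990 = 0.54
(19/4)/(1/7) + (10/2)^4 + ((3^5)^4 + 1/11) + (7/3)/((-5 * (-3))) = 6903834417803/1980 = 3486785059.50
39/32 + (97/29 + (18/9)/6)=13633/2784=4.90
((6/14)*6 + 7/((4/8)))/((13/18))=2088/91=22.95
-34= -34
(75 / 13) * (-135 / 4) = -194.71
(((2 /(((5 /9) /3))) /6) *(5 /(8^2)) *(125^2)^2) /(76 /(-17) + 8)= 2490234375 /256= 9727478.03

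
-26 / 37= -0.70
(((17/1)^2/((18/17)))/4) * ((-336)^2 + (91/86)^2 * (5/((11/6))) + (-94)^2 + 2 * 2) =24329673308599/2928816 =8306999.59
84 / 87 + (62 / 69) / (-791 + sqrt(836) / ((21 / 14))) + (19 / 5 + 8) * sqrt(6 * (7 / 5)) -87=-322954708879 / 3753732595 -248 * sqrt(209) / 129439055 + 59 * sqrt(210) / 25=-51.84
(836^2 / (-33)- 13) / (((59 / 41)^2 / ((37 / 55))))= -790834855 / 114873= -6884.43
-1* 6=-6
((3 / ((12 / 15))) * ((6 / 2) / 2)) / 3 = 1.88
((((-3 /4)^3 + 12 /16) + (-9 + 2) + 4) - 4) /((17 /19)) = -8113 /1088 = -7.46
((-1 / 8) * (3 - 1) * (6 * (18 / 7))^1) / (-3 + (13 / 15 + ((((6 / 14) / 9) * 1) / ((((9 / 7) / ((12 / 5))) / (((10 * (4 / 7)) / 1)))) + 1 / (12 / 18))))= 2430 / 79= 30.76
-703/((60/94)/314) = -345829.13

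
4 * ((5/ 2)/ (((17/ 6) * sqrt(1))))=60/ 17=3.53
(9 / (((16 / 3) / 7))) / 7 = 1.69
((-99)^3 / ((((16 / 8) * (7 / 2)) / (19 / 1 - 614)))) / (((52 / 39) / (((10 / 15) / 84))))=27491805 / 56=490925.09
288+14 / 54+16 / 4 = 7891 / 27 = 292.26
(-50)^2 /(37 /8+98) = 20000 /821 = 24.36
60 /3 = 20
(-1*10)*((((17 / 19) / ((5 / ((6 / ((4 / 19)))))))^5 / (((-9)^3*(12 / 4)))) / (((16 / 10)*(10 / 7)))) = 9938999 / 1440000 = 6.90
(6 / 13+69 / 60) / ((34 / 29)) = 12151 / 8840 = 1.37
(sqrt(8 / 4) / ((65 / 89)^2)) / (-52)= -7921*sqrt(2) / 219700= -0.05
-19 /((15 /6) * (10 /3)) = -2.28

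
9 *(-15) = -135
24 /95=0.25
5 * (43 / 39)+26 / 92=5.80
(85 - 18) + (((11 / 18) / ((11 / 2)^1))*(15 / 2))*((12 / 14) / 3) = 1412 / 21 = 67.24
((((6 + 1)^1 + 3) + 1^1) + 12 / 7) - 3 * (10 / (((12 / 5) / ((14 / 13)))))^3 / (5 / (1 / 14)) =2447719 / 276822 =8.84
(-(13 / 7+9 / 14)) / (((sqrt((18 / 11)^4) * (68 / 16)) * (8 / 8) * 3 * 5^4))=-121 / 1032750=-0.00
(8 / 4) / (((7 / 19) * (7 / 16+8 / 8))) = 608 / 161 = 3.78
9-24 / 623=5583 / 623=8.96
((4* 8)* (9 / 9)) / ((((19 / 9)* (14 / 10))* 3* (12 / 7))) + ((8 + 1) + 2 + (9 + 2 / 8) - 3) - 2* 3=1015 / 76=13.36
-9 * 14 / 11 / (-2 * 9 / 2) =14 / 11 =1.27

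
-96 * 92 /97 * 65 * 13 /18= -1243840 /291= -4274.36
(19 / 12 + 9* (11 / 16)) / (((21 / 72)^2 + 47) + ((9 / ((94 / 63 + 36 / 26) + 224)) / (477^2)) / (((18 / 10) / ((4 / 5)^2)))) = 973429118420 / 5898206245627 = 0.17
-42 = -42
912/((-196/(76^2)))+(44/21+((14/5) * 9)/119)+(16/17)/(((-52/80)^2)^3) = -26861.30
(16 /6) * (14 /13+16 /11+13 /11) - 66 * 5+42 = -39768 /143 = -278.10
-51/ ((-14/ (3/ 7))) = 153/ 98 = 1.56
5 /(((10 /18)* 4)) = 9 /4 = 2.25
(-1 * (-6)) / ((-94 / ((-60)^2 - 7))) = -229.34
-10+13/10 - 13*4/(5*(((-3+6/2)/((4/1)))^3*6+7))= -713/70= -10.19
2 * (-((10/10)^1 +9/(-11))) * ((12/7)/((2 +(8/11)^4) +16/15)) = -479160/2572241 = -0.19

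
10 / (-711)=-10 / 711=-0.01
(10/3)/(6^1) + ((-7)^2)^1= 446/9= 49.56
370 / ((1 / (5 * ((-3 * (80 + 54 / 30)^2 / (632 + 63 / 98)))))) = -519909348 / 8857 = -58700.39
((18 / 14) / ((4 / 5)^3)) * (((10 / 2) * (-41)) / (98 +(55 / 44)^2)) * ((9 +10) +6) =-640625 / 4956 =-129.26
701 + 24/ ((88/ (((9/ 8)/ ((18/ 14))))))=61709/ 88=701.24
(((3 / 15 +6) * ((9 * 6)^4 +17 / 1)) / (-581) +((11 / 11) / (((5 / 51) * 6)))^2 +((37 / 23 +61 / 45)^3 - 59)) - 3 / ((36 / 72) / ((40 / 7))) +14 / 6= -233962018416994997 / 2576660341500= -90800.49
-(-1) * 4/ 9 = 4/ 9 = 0.44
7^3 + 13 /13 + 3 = 347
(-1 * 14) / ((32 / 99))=-693 / 16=-43.31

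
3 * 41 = 123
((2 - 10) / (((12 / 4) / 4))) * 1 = -32 / 3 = -10.67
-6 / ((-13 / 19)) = 114 / 13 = 8.77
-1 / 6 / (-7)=1 / 42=0.02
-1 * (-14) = 14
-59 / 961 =-0.06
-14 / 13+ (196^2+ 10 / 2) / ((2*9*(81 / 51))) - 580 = 178511 / 234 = 762.87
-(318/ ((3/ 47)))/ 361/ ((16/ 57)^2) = -22419/ 128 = -175.15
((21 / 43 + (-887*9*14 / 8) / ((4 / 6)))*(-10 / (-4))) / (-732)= 12014135 / 167872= 71.57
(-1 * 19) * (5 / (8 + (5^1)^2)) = -95 / 33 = -2.88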